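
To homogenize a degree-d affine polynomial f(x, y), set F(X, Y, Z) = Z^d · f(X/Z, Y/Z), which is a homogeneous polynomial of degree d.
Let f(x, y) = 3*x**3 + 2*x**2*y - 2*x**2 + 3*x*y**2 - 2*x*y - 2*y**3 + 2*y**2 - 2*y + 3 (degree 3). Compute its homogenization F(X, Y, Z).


F(X, Y, Z) = 3*X**3 + 2*X**2*Y - 2*X**2*Z + 3*X*Y**2 - 2*X*Y*Z - 2*Y**3 + 2*Y**2*Z - 2*Y*Z**2 + 3*Z**3

deg(f) = 3.
Substitute x = X/Z, y = Y/Z into f, then multiply by Z^3.
  monomial 3·x^3·y^0 ↦ 3·X^3·Y^0·Z^0.
  monomial 2·x^2·y^1 ↦ 2·X^2·Y^1·Z^0.
  monomial -2·x^2·y^0 ↦ -2·X^2·Y^0·Z^1.
  monomial 3·x^1·y^2 ↦ 3·X^1·Y^2·Z^0.
  monomial -2·x^1·y^1 ↦ -2·X^1·Y^1·Z^1.
  monomial -2·x^0·y^3 ↦ -2·X^0·Y^3·Z^0.
  monomial 2·x^0·y^2 ↦ 2·X^0·Y^2·Z^1.
  monomial -2·x^0·y^1 ↦ -2·X^0·Y^1·Z^2.
  monomial 3·x^0·y^0 ↦ 3·X^0·Y^0·Z^3.
Collecting: F(X, Y, Z) = 3*X**3 + 2*X**2*Y - 2*X**2*Z + 3*X*Y**2 - 2*X*Y*Z - 2*Y**3 + 2*Y**2*Z - 2*Y*Z**2 + 3*Z**3.


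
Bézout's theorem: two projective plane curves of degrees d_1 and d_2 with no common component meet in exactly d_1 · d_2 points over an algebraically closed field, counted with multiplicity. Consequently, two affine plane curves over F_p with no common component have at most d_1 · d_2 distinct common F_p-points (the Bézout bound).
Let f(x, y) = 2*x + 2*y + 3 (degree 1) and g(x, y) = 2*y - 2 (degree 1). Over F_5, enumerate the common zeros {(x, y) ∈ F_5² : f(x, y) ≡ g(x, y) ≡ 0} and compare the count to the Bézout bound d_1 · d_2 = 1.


Common zeros: {(0, 1)}; count = 1; Bézout bound = 1.

deg(f) = 1, deg(g) = 1, so Bézout bound = 1.
Scan x ∈ F_5. For each x, list the y ∈ F_5 with f(x, y) ≡ 0 and those with g(x, y) ≡ 0 (mod 5); the common zeros in that column are the intersection.
  x = 0: f ≡ 0 at y ∈ {1}; g ≡ 0 at y ∈ {1}; common: {1}.
  x = 1: f ≡ 0 at y ∈ {0}; g ≡ 0 at y ∈ {1}; common: ∅.
  x = 2: f ≡ 0 at y ∈ {4}; g ≡ 0 at y ∈ {1}; common: ∅.
  x = 3: f ≡ 0 at y ∈ {3}; g ≡ 0 at y ∈ {1}; common: ∅.
  x = 4: f ≡ 0 at y ∈ {2}; g ≡ 0 at y ∈ {1}; common: ∅.
Collecting: common zeros = {(0, 1)}, so the count is 1.
Comparison with the Bézout bound: 1 ≤ 1 = deg(f)·deg(g), as expected for curves with no common component (the bound is attained).


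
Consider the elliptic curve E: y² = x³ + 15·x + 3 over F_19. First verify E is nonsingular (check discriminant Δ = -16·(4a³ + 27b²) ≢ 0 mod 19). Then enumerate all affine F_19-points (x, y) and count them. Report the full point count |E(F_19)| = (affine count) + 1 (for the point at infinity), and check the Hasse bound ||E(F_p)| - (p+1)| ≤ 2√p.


Affine points = {(1, 0), (6, 9), (6, 10), (11, 6), (11, 13), (12, 7), (12, 12), (13, 1), (13, 18), (16, 8), (16, 11), (18, 5), (18, 14)}; affine count = 13; |E(F_19)| = 14.

Discriminant check: Δ ∝ 4a³ + 27b² = 4·15³ + 27·3² = 4·3375 + 27·9 ≡ 6 (mod 19). Nonzero ⇒ E is nonsingular.
For each x ∈ F_19, compute rhs = x³ + 15·x + 3 mod 19, then count y ∈ F_19 with y² ≡ rhs.
  x = 0: rhs = 3, matching y values: none (0 points).
  x = 1: rhs = 0, matching y values: 0 (1 points).
  x = 2: rhs = 3, matching y values: none (0 points).
  x = 3: rhs = 18, matching y values: none (0 points).
  x = 4: rhs = 13, matching y values: none (0 points).
  x = 5: rhs = 13, matching y values: none (0 points).
  x = 6: rhs = 5, matching y values: 9, 10 (2 points).
  x = 7: rhs = 14, matching y values: none (0 points).
  x = 8: rhs = 8, matching y values: none (0 points).
  x = 9: rhs = 12, matching y values: none (0 points).
  x = 10: rhs = 13, matching y values: none (0 points).
  x = 11: rhs = 17, matching y values: 6, 13 (2 points).
  x = 12: rhs = 11, matching y values: 7, 12 (2 points).
  x = 13: rhs = 1, matching y values: 1, 18 (2 points).
  x = 14: rhs = 12, matching y values: none (0 points).
  x = 15: rhs = 12, matching y values: none (0 points).
  x = 16: rhs = 7, matching y values: 8, 11 (2 points).
  x = 17: rhs = 3, matching y values: none (0 points).
  x = 18: rhs = 6, matching y values: 5, 14 (2 points).
Total affine count: 13.
Full point count |E(F_19)| = 13 + 1 = 14.
Hasse bound: |14 − (19+1)| = |-6| = 6 ≤ 2√19 ≈ 8.7178 ✓.


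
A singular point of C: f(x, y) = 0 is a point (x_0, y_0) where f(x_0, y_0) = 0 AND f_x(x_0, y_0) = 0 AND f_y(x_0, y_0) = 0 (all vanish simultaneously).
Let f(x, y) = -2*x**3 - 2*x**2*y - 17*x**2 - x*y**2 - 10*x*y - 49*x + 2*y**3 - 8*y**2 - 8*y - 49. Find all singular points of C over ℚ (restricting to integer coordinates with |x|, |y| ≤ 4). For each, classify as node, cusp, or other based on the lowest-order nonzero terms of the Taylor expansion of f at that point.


Singular points: {(-3, 1)}; classification: node.

Compute partial derivatives:
  f_x = -6*x**2 - 4*x*y - 34*x - y**2 - 10*y - 49.
  f_y = -2*x**2 - 2*x*y - 10*x + 6*y**2 - 16*y - 8.
Scan x_0 ∈ {−4, ..., 4}. For each x_0, f_y(x_0, y) is a polynomial in y; find its integer roots y ∈ {−4, ..., 4}, then test f_x and f at those candidates.
  x = -4: f_y(-4, y) = 6*y**2 - 8*y; vanishes at y ∈ {0}. (-4, 0): f_x = -9 ≠ 0.
  x = -3: f_y(-3, y) = 6*y**2 - 10*y + 4; vanishes at y ∈ {1}. (-3, 1): f_x = 0, f = 0 — SINGULAR.
  x = -2: f_y(-2, y) = 6*y**2 - 12*y + 4; no integer root y with |y| ≤ 4.
  x = -1: f_y(-1, y) = 6*y**2 - 14*y; vanishes at y ∈ {0}. (-1, 0): f_x = -21 ≠ 0.
  x = 0: f_y(0, y) = 6*y**2 - 16*y - 8; no integer root y with |y| ≤ 4.
  x = 1: f_y(1, y) = 6*y**2 - 18*y - 20; no integer root y with |y| ≤ 4.
  x = 2: f_y(2, y) = 6*y**2 - 20*y - 36; no integer root y with |y| ≤ 4.
  x = 3: f_y(3, y) = 6*y**2 - 22*y - 56; no integer root y with |y| ≤ 4.
  x = 4: f_y(4, y) = 6*y**2 - 24*y - 80; no integer root y with |y| ≤ 4.
Only singular point on the grid: (-3, 1).
Classify: substitute x = -3 + u, y = 1 + v and expand: f = -2*u**3 - 2*u**2*v - u**2 - u*v**2 + 2*v**3 + v**2.
No constant or linear terms (consistent with a singular point). Quadratic part: -u**2 + v**2. Cubic part: -2*u**3 - 2*u**2*v - u*v**2 + 2*v**3.
The quadratic part v**2 - u**2 = (v − u)(v + u) splits into two distinct linear factors, so there are two distinct tangent lines y − 1 = ±(x − -3) — this is a node (ordinary double point).
Classification: node.


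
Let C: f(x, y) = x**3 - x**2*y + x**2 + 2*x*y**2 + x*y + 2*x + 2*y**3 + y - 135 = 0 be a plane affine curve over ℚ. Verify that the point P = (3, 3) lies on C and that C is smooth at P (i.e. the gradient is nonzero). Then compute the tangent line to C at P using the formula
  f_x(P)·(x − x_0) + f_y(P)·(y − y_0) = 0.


Tangent line at P: 38*x + 85*y - 369 = 0.

Step 1: f(3, 3) = 0, so P lies on C.
Step 2: partial derivatives
  f_x(x, y) = 3*x**2 - 2*x*y + 2*x + 2*y**2 + y + 2, f_y(x, y) = -x**2 + 4*x*y + x + 6*y**2 + 1.
  f_x(P) = 38, f_y(P) = 85 (gradient nonzero, so P is smooth).
Step 3: tangent line at P: 38·(x − 3) + 85·(y − 3) = 0.
Expanding: 38*x + 85*y - 369 = 0.


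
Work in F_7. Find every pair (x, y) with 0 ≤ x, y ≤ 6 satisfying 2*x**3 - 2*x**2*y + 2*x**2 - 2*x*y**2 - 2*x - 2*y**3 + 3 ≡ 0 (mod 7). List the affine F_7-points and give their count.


Affine F_7-points: {(1, 6), (2, 3), (3, 2), (4, 5), (5, 1), (6, 2)}; count = 6.

For each of the 49 pairs (x, y) ∈ F_7², evaluate f(x, y) mod 7. Record the zeros.
  x = 0: [0↦3, 1↦1, 2↦1, 3↦5, 4↦1, 5↦5, 6↦5]  zeros at y ∈ ∅
  x = 1: [0↦5, 1↦6, 2↦5, 3↦4, 4↦5, 5↦3, 6↦0]  zeros at y ∈ {6}
  x = 2: [0↦2, 1↦2, 2↦3, 3↦0, 4↦2, 5↦4, 6↦1]  zeros at y ∈ {3}
  x = 3: [0↦6, 1↦1, 2↦0, 3↦5, 4↦4, 5↦6, 6↦6]  zeros at y ∈ {2}
  x = 4: [0↦1, 1↦1, 2↦1, 3↦3, 4↦2, 5↦0, 6↦6]  zeros at y ∈ {5}
  x = 5: [0↦6, 1↦0, 2↦4, 3↦6, 4↦1, 5↦5, 6↦6]  zeros at y ∈ {1}
  x = 6: [0↦5, 1↦3, 2↦0, 3↦5, 4↦6, 5↦5, 6↦4]  zeros at y ∈ {2}
Collecting zeros: affine points = {(1, 6), (2, 3), (3, 2), (4, 5), (5, 1), (6, 2)}.
Total count |C(F_7)_aff| = 6.


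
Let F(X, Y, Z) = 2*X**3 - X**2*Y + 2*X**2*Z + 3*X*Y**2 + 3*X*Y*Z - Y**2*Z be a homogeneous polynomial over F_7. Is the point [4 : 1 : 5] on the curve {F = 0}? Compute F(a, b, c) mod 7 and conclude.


F(4,1,5) ≡ 3 (mod 7); P is NOT on the curve.

Evaluate F(4, 1, 5) term-by-term (mod 7).
  2*X**3 ↦ 2·64·1·1 = 128
  -X**2*Y ↦ -1·16·1·1 = -16
  2*X**2*Z ↦ 2·16·1·5 = 160
  3*X*Y**2 ↦ 3·4·1·1 = 12
  3*X*Y*Z ↦ 3·4·1·5 = 60
  -Y**2*Z ↦ -1·1·1·5 = -5
Sum: F(4, 1, 5) = (128) + (-16) + (160) + (12) + (60) + (-5) = 339.
Reducing mod 7: 339 ≡ 3 (mod 7).
Since F(a, b, c) ≡ 3 ≠ 0 (mod 7), P does NOT lie on the curve.


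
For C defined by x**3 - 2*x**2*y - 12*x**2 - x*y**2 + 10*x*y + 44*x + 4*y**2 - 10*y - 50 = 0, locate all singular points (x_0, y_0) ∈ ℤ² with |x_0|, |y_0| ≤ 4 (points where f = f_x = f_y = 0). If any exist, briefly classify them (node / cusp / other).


Singular points: {(3, -1)}; classification: node.

Compute partial derivatives:
  f_x = 3*x**2 - 4*x*y - 24*x - y**2 + 10*y + 44.
  f_y = -2*x**2 - 2*x*y + 10*x + 8*y - 10.
Scan x_0 ∈ {−4, ..., 4}. For each x_0, f_y(x_0, y) is a polynomial in y; find its integer roots y ∈ {−4, ..., 4}, then test f_x and f at those candidates.
  x = -4: f_y(-4, y) = 16*y - 82; no integer root y with |y| ≤ 4.
  x = -3: f_y(-3, y) = 14*y - 58; no integer root y with |y| ≤ 4.
  x = -2: f_y(-2, y) = 12*y - 38; no integer root y with |y| ≤ 4.
  x = -1: f_y(-1, y) = 10*y - 22; no integer root y with |y| ≤ 4.
  x = 0: f_y(0, y) = 8*y - 10; no integer root y with |y| ≤ 4.
  x = 1: f_y(1, y) = 6*y - 2; no integer root y with |y| ≤ 4.
  x = 2: f_y(2, y) = 4*y + 2; no integer root y with |y| ≤ 4.
  x = 3: f_y(3, y) = 2*y + 2; vanishes at y ∈ {-1}. (3, -1): f_x = 0, f = 0 — SINGULAR.
  x = 4: f_y(4, y) = -2; no integer root y with |y| ≤ 4.
Only singular point on the grid: (3, -1).
Classify: substitute x = 3 + u, y = -1 + v and expand: f = u**3 - 2*u**2*v - u**2 - u*v**2 + v**2.
No constant or linear terms (consistent with a singular point). Quadratic part: -u**2 + v**2. Cubic part: u**3 - 2*u**2*v - u*v**2.
The quadratic part v**2 - u**2 = (v − u)(v + u) splits into two distinct linear factors, so there are two distinct tangent lines y − -1 = ±(x − 3) — this is a node (ordinary double point).
Classification: node.


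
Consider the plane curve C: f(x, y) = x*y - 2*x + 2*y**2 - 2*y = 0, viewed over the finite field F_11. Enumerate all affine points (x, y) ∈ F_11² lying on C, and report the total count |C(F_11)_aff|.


Affine F_11-points: {(0, 0), (0, 1), (3, 7), (3, 9), (5, 5), (5, 10), (7, 6), (7, 8), (10, 3), (10, 4)}; count = 10.

For each of the 121 pairs (x, y) ∈ F_11², evaluate f(x, y) mod 11. Record the zeros.
  x = 0: [0↦0, 1↦0, 2↦4, 3↦1, 4↦2, 5↦7, 6↦5, 7↦7, 8↦2, 9↦1, 10↦4]  zeros at y ∈ {0, 1}
  x = 1: [0↦9, 1↦10, 2↦4, 3↦2, 4↦4, 5↦10, 6↦9, 7↦1, 8↦8, 9↦8, 10↦1]  zeros at y ∈ ∅
  x = 2: [0↦7, 1↦9, 2↦4, 3↦3, 4↦6, 5↦2, 6↦2, 7↦6, 8↦3, 9↦4, 10↦9]  zeros at y ∈ ∅
  x = 3: [0↦5, 1↦8, 2↦4, 3↦4, 4↦8, 5↦5, 6↦6, 7↦0, 8↦9, 9↦0, 10↦6]  zeros at y ∈ {7, 9}
  x = 4: [0↦3, 1↦7, 2↦4, 3↦5, 4↦10, 5↦8, 6↦10, 7↦5, 8↦4, 9↦7, 10↦3]  zeros at y ∈ ∅
  x = 5: [0↦1, 1↦6, 2↦4, 3↦6, 4↦1, 5↦0, 6↦3, 7↦10, 8↦10, 9↦3, 10↦0]  zeros at y ∈ {5, 10}
  x = 6: [0↦10, 1↦5, 2↦4, 3↦7, 4↦3, 5↦3, 6↦7, 7↦4, 8↦5, 9↦10, 10↦8]  zeros at y ∈ ∅
  x = 7: [0↦8, 1↦4, 2↦4, 3↦8, 4↦5, 5↦6, 6↦0, 7↦9, 8↦0, 9↦6, 10↦5]  zeros at y ∈ {6, 8}
  x = 8: [0↦6, 1↦3, 2↦4, 3↦9, 4↦7, 5↦9, 6↦4, 7↦3, 8↦6, 9↦2, 10↦2]  zeros at y ∈ ∅
  x = 9: [0↦4, 1↦2, 2↦4, 3↦10, 4↦9, 5↦1, 6↦8, 7↦8, 8↦1, 9↦9, 10↦10]  zeros at y ∈ ∅
  x = 10: [0↦2, 1↦1, 2↦4, 3↦0, 4↦0, 5↦4, 6↦1, 7↦2, 8↦7, 9↦5, 10↦7]  zeros at y ∈ {3, 4}
Collecting zeros: affine points = {(0, 0), (0, 1), (3, 7), (3, 9), (5, 5), (5, 10), (7, 6), (7, 8), (10, 3), (10, 4)}.
Total count |C(F_11)_aff| = 10.


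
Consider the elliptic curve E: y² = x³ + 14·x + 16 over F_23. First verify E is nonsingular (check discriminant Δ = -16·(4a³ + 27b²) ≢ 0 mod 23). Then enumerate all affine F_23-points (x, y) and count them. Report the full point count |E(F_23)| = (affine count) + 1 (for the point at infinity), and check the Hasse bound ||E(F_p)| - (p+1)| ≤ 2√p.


Affine points = {(0, 4), (0, 19), (1, 10), (1, 13), (2, 11), (2, 12), (3, 4), (3, 19), (5, 2), (5, 21), (10, 11), (10, 12), (11, 11), (11, 12), (12, 7), (12, 16), (13, 7), (13, 16), (14, 9), (14, 14), (15, 6), (15, 17), (16, 9), (16, 14), (20, 4), (20, 19), (21, 7), (21, 16), (22, 1), (22, 22)}; affine count = 30; |E(F_23)| = 31.

Discriminant check: Δ ∝ 4a³ + 27b² = 4·14³ + 27·16² = 4·2744 + 27·256 ≡ 17 (mod 23). Nonzero ⇒ E is nonsingular.
For each x ∈ F_23, compute rhs = x³ + 14·x + 16 mod 23, then count y ∈ F_23 with y² ≡ rhs.
  x = 0: rhs = 16, matching y values: 4, 19 (2 points).
  x = 1: rhs = 8, matching y values: 10, 13 (2 points).
  x = 2: rhs = 6, matching y values: 11, 12 (2 points).
  x = 3: rhs = 16, matching y values: 4, 19 (2 points).
  x = 4: rhs = 21, matching y values: none (0 points).
  x = 5: rhs = 4, matching y values: 2, 21 (2 points).
  x = 6: rhs = 17, matching y values: none (0 points).
  x = 7: rhs = 20, matching y values: none (0 points).
  x = 8: rhs = 19, matching y values: none (0 points).
  x = 9: rhs = 20, matching y values: none (0 points).
  x = 10: rhs = 6, matching y values: 11, 12 (2 points).
  x = 11: rhs = 6, matching y values: 11, 12 (2 points).
  x = 12: rhs = 3, matching y values: 7, 16 (2 points).
  x = 13: rhs = 3, matching y values: 7, 16 (2 points).
  x = 14: rhs = 12, matching y values: 9, 14 (2 points).
  x = 15: rhs = 13, matching y values: 6, 17 (2 points).
  x = 16: rhs = 12, matching y values: 9, 14 (2 points).
  x = 17: rhs = 15, matching y values: none (0 points).
  x = 18: rhs = 5, matching y values: none (0 points).
  x = 19: rhs = 11, matching y values: none (0 points).
  x = 20: rhs = 16, matching y values: 4, 19 (2 points).
  x = 21: rhs = 3, matching y values: 7, 16 (2 points).
  x = 22: rhs = 1, matching y values: 1, 22 (2 points).
Total affine count: 30.
Full point count |E(F_23)| = 30 + 1 = 31.
Hasse bound: |31 − (23+1)| = |7| = 7 ≤ 2√23 ≈ 9.5917 ✓.


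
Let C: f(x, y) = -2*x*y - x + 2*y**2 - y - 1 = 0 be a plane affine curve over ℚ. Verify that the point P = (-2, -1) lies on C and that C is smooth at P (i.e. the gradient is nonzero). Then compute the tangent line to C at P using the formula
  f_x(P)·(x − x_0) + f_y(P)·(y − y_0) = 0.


Tangent line at P: x - y + 1 = 0.

Step 1: f(-2, -1) = 0, so P lies on C.
Step 2: partial derivatives
  f_x(x, y) = -2*y - 1, f_y(x, y) = -2*x + 4*y - 1.
  f_x(P) = 1, f_y(P) = -1 (gradient nonzero, so P is smooth).
Step 3: tangent line at P: 1·(x − -2) + -1·(y − -1) = 0.
Expanding: x - y + 1 = 0.


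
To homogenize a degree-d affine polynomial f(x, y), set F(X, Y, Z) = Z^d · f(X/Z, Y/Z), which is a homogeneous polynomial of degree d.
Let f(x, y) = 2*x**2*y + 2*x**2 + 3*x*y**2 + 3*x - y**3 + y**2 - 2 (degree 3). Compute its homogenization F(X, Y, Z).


F(X, Y, Z) = 2*X**2*Y + 2*X**2*Z + 3*X*Y**2 + 3*X*Z**2 - Y**3 + Y**2*Z - 2*Z**3

deg(f) = 3.
Substitute x = X/Z, y = Y/Z into f, then multiply by Z^3.
  monomial 2·x^2·y^1 ↦ 2·X^2·Y^1·Z^0.
  monomial 2·x^2·y^0 ↦ 2·X^2·Y^0·Z^1.
  monomial 3·x^1·y^2 ↦ 3·X^1·Y^2·Z^0.
  monomial 3·x^1·y^0 ↦ 3·X^1·Y^0·Z^2.
  monomial -1·x^0·y^3 ↦ -1·X^0·Y^3·Z^0.
  monomial 1·x^0·y^2 ↦ 1·X^0·Y^2·Z^1.
  monomial -2·x^0·y^0 ↦ -2·X^0·Y^0·Z^3.
Collecting: F(X, Y, Z) = 2*X**2*Y + 2*X**2*Z + 3*X*Y**2 + 3*X*Z**2 - Y**3 + Y**2*Z - 2*Z**3.


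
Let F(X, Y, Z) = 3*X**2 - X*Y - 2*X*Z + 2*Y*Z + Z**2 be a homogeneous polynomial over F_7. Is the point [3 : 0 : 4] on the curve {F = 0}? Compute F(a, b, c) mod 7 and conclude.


F(3,0,4) ≡ 5 (mod 7); P is NOT on the curve.

Evaluate F(3, 0, 4) term-by-term (mod 7).
  3*X**2 ↦ 3·9·1·1 = 27
  -X*Y ↦ -1·3·0·1 = 0
  -2*X*Z ↦ -2·3·1·4 = -24
  2*Y*Z ↦ 2·1·0·4 = 0
  Z**2 ↦ 1·1·1·16 = 16
Sum: F(3, 0, 4) = (27) + (0) + (-24) + (0) + (16) = 19.
Reducing mod 7: 19 ≡ 5 (mod 7).
Since F(a, b, c) ≡ 5 ≠ 0 (mod 7), P does NOT lie on the curve.


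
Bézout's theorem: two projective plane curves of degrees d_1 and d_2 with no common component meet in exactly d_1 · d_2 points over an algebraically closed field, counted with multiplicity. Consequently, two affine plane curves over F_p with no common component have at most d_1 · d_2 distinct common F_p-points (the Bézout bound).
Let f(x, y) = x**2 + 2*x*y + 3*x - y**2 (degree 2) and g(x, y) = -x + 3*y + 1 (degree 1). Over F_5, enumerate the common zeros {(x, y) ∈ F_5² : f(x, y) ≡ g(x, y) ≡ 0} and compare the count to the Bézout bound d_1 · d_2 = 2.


Common zeros: {(4, 1)}; count = 1; Bézout bound = 2.

deg(f) = 2, deg(g) = 1, so Bézout bound = 2.
Scan x ∈ F_5. For each x, list the y ∈ F_5 with f(x, y) ≡ 0 and those with g(x, y) ≡ 0 (mod 5); the common zeros in that column are the intersection.
  x = 0: f ≡ 0 at y ∈ {0}; g ≡ 0 at y ∈ {3}; common: ∅.
  x = 1: f ≡ 0 at y ∈ {1}; g ≡ 0 at y ∈ {0}; common: ∅.
  x = 2: f ≡ 0 at y ∈ {0, 4}; g ≡ 0 at y ∈ {2}; common: ∅.
  x = 3: f ≡ 0 at y ∈ ∅; g ≡ 0 at y ∈ {4}; common: ∅.
  x = 4: f ≡ 0 at y ∈ {1, 2}; g ≡ 0 at y ∈ {1}; common: {1}.
Collecting: common zeros = {(4, 1)}, so the count is 1.
Comparison with the Bézout bound: 1 ≤ 2 = deg(f)·deg(g), as expected for curves with no common component (the affine F_5-count falls short of the bound because intersections may lie at infinity, over extension fields, or carry multiplicity).


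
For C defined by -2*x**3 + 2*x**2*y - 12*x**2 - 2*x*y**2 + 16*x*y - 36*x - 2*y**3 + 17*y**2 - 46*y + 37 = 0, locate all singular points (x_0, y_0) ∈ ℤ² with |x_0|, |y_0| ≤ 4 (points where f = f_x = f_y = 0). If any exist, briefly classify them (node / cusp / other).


Singular points: {(-1, 3)}; classification: cusp.

Compute partial derivatives:
  f_x = -6*x**2 + 4*x*y - 24*x - 2*y**2 + 16*y - 36.
  f_y = 2*x**2 - 4*x*y + 16*x - 6*y**2 + 34*y - 46.
Scan x_0 ∈ {−4, ..., 4}. For each x_0, f_y(x_0, y) is a polynomial in y; find its integer roots y ∈ {−4, ..., 4}, then test f_x and f at those candidates.
  x = -4: f_y(-4, y) = -6*y**2 + 50*y - 78; no integer root y with |y| ≤ 4.
  x = -3: f_y(-3, y) = -6*y**2 + 46*y - 76; no integer root y with |y| ≤ 4.
  x = -2: f_y(-2, y) = -6*y**2 + 42*y - 70; no integer root y with |y| ≤ 4.
  x = -1: f_y(-1, y) = -6*y**2 + 38*y - 60; vanishes at y ∈ {3}. (-1, 3): f_x = 0, f = 0 — SINGULAR.
  x = 0: f_y(0, y) = -6*y**2 + 34*y - 46; no integer root y with |y| ≤ 4.
  x = 1: f_y(1, y) = -6*y**2 + 30*y - 28; no integer root y with |y| ≤ 4.
  x = 2: f_y(2, y) = -6*y**2 + 26*y - 6; no integer root y with |y| ≤ 4.
  x = 3: f_y(3, y) = -6*y**2 + 22*y + 20; no integer root y with |y| ≤ 4.
  x = 4: f_y(4, y) = -6*y**2 + 18*y + 50; no integer root y with |y| ≤ 4.
Only singular point on the grid: (-1, 3).
Classify: substitute x = -1 + u, y = 3 + v and expand: f = -2*u**3 + 2*u**2*v - 2*u*v**2 - 2*v**3 + v**2.
No constant or linear terms (consistent with a singular point). Quadratic part: v**2. Cubic part: -2*u**3 + 2*u**2*v - 2*u*v**2 - 2*v**3.
The quadratic part v**2 is a perfect square, so there is a single (double) tangent line v = 0, i.e. y = 3. Restricting the cubic part to that line (v = 0) leaves -2*u**3 ≠ 0, so f is not divisible by v and the branch is v² ≈ 2*u**3 to lowest order — this is a cusp.
Classification: cusp.


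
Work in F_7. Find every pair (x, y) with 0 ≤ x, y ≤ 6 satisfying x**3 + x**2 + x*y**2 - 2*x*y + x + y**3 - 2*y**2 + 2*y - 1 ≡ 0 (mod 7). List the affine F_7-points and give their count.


Affine F_7-points: {(0, 1), (0, 3), (0, 5), (1, 6), (2, 6), (3, 2), (3, 5), (3, 6), (5, 0), (6, 1)}; count = 10.

For each of the 49 pairs (x, y) ∈ F_7², evaluate f(x, y) mod 7. Record the zeros.
  x = 0: [0↦6, 1↦0, 2↦3, 3↦0, 4↦4, 5↦0, 6↦1]  zeros at y ∈ {1, 3, 5}
  x = 1: [0↦2, 1↦2, 2↦6, 3↦6, 4↦1, 5↦4, 6↦0]  zeros at y ∈ {6}
  x = 2: [0↦6, 1↦5, 2↦3, 3↦6, 4↦6, 5↦2, 6↦0]  zeros at y ∈ {6}
  x = 3: [0↦3, 1↦1, 2↦0, 3↦6, 4↦4, 5↦0, 6↦0]  zeros at y ∈ {2, 5, 6}
  x = 4: [0↦6, 1↦3, 2↦3, 3↦5, 4↦1, 5↦4, 6↦6]  zeros at y ∈ ∅
  x = 5: [0↦0, 1↦3, 2↦4, 3↦2, 4↦3, 5↦6, 6↦3]  zeros at y ∈ {0}
  x = 6: [0↦5, 1↦0, 2↦2, 3↦3, 4↦2, 5↦5, 6↦4]  zeros at y ∈ {1}
Collecting zeros: affine points = {(0, 1), (0, 3), (0, 5), (1, 6), (2, 6), (3, 2), (3, 5), (3, 6), (5, 0), (6, 1)}.
Total count |C(F_7)_aff| = 10.


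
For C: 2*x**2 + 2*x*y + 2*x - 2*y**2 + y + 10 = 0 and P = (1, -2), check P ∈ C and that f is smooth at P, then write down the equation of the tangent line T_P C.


Tangent line at P: 2*x + 11*y + 20 = 0.

Step 1: f(1, -2) = 0, so P lies on C.
Step 2: partial derivatives
  f_x(x, y) = 4*x + 2*y + 2, f_y(x, y) = 2*x - 4*y + 1.
  f_x(P) = 2, f_y(P) = 11 (gradient nonzero, so P is smooth).
Step 3: tangent line at P: 2·(x − 1) + 11·(y − -2) = 0.
Expanding: 2*x + 11*y + 20 = 0.


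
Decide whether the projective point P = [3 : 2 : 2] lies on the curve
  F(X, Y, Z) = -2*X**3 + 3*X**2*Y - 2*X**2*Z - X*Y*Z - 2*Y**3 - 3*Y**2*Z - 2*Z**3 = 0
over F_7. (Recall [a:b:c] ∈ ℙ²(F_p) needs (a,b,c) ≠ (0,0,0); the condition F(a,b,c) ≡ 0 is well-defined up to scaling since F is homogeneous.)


F(3,2,2) ≡ 1 (mod 7); P is NOT on the curve.

Evaluate F(3, 2, 2) term-by-term (mod 7).
  -2*X**3 ↦ -2·27·1·1 = -54
  3*X**2*Y ↦ 3·9·2·1 = 54
  -2*X**2*Z ↦ -2·9·1·2 = -36
  -X*Y*Z ↦ -1·3·2·2 = -12
  -2*Y**3 ↦ -2·1·8·1 = -16
  -3*Y**2*Z ↦ -3·1·4·2 = -24
  -2*Z**3 ↦ -2·1·1·8 = -16
Sum: F(3, 2, 2) = (-54) + (54) + (-36) + (-12) + (-16) + (-24) + (-16) = -104.
Reducing mod 7: -104 ≡ 1 (mod 7).
Since F(a, b, c) ≡ 1 ≠ 0 (mod 7), P does NOT lie on the curve.


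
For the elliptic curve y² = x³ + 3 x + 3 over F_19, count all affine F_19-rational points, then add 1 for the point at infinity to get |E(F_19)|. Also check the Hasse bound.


Affine points = {(1, 8), (1, 11), (2, 6), (2, 13), (3, 1), (3, 18), (6, 3), (6, 16), (7, 5), (7, 14), (8, 8), (8, 11), (10, 8), (10, 11), (12, 0), (13, 4), (13, 15), (16, 9), (16, 10)}; affine count = 19; |E(F_19)| = 20.

Discriminant check: Δ ∝ 4a³ + 27b² = 4·3³ + 27·3² = 4·27 + 27·9 ≡ 9 (mod 19). Nonzero ⇒ E is nonsingular.
For each x ∈ F_19, compute rhs = x³ + 3·x + 3 mod 19, then count y ∈ F_19 with y² ≡ rhs.
  x = 0: rhs = 3, matching y values: none (0 points).
  x = 1: rhs = 7, matching y values: 8, 11 (2 points).
  x = 2: rhs = 17, matching y values: 6, 13 (2 points).
  x = 3: rhs = 1, matching y values: 1, 18 (2 points).
  x = 4: rhs = 3, matching y values: none (0 points).
  x = 5: rhs = 10, matching y values: none (0 points).
  x = 6: rhs = 9, matching y values: 3, 16 (2 points).
  x = 7: rhs = 6, matching y values: 5, 14 (2 points).
  x = 8: rhs = 7, matching y values: 8, 11 (2 points).
  x = 9: rhs = 18, matching y values: none (0 points).
  x = 10: rhs = 7, matching y values: 8, 11 (2 points).
  x = 11: rhs = 18, matching y values: none (0 points).
  x = 12: rhs = 0, matching y values: 0 (1 points).
  x = 13: rhs = 16, matching y values: 4, 15 (2 points).
  x = 14: rhs = 15, matching y values: none (0 points).
  x = 15: rhs = 3, matching y values: none (0 points).
  x = 16: rhs = 5, matching y values: 9, 10 (2 points).
  x = 17: rhs = 8, matching y values: none (0 points).
  x = 18: rhs = 18, matching y values: none (0 points).
Total affine count: 19.
Full point count |E(F_19)| = 19 + 1 = 20.
Hasse bound: |20 − (19+1)| = |0| = 0 ≤ 2√19 ≈ 8.7178 ✓.


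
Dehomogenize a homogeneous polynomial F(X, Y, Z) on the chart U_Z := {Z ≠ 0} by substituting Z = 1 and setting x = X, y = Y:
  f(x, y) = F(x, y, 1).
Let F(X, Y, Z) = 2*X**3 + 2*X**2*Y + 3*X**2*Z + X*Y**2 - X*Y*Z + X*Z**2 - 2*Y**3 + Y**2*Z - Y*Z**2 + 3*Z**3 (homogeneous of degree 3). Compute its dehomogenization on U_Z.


f(x, y) = 2*x**3 + 2*x**2*y + 3*x**2 + x*y**2 - x*y + x - 2*y**3 + y**2 - y + 3

On U_Z we set Z = 1. Each monomial c·X^i·Y^j·Z^k in F becomes c·x^i·y^j·1^k = c·x^i·y^j.
Substituting Z = 1: F(X, Y, 1) = 2*x**3 + 2*x**2*y + 3*x**2 + x*y**2 - x*y + x - 2*y**3 + y**2 - y + 3.
Note: deg(f) ≤ deg(F) = 3; strict inequality happens when F is divisible by Z (lost terms).


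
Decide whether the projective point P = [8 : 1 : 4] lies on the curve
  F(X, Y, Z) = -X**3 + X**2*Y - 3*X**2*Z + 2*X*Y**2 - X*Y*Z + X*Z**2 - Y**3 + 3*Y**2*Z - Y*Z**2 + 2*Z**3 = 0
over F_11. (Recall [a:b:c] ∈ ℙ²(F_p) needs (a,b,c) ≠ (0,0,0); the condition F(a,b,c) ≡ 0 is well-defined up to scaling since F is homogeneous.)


F(8,1,4) ≡ 9 (mod 11); P is NOT on the curve.

Evaluate F(8, 1, 4) term-by-term (mod 11).
  -X**3 ↦ -1·512·1·1 = -512
  X**2*Y ↦ 1·64·1·1 = 64
  -3*X**2*Z ↦ -3·64·1·4 = -768
  2*X*Y**2 ↦ 2·8·1·1 = 16
  -X*Y*Z ↦ -1·8·1·4 = -32
  X*Z**2 ↦ 1·8·1·16 = 128
  -Y**3 ↦ -1·1·1·1 = -1
  3*Y**2*Z ↦ 3·1·1·4 = 12
  -Y*Z**2 ↦ -1·1·1·16 = -16
  2*Z**3 ↦ 2·1·1·64 = 128
Sum: F(8, 1, 4) = (-512) + (64) + (-768) + (16) + (-32) + (128) + (-1) + (12) + (-16) + (128) = -981.
Reducing mod 11: -981 ≡ 9 (mod 11).
Since F(a, b, c) ≡ 9 ≠ 0 (mod 11), P does NOT lie on the curve.


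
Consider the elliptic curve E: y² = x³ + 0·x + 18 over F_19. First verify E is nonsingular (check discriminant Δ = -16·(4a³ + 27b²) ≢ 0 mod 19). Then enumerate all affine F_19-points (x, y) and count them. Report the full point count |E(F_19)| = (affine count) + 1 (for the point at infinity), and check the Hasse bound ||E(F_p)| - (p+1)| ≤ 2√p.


Affine points = {(1, 0), (2, 8), (2, 11), (3, 8), (3, 11), (4, 5), (4, 14), (6, 5), (6, 14), (7, 0), (8, 6), (8, 13), (9, 5), (9, 14), (10, 7), (10, 12), (11, 0), (12, 6), (12, 13), (13, 7), (13, 12), (14, 8), (14, 11), (15, 7), (15, 12), (18, 6), (18, 13)}; affine count = 27; |E(F_19)| = 28.

Discriminant check: Δ ∝ 4a³ + 27b² = 4·0³ + 27·18² = 4·0 + 27·324 ≡ 8 (mod 19). Nonzero ⇒ E is nonsingular.
For each x ∈ F_19, compute rhs = x³ + 0·x + 18 mod 19, then count y ∈ F_19 with y² ≡ rhs.
  x = 0: rhs = 18, matching y values: none (0 points).
  x = 1: rhs = 0, matching y values: 0 (1 points).
  x = 2: rhs = 7, matching y values: 8, 11 (2 points).
  x = 3: rhs = 7, matching y values: 8, 11 (2 points).
  x = 4: rhs = 6, matching y values: 5, 14 (2 points).
  x = 5: rhs = 10, matching y values: none (0 points).
  x = 6: rhs = 6, matching y values: 5, 14 (2 points).
  x = 7: rhs = 0, matching y values: 0 (1 points).
  x = 8: rhs = 17, matching y values: 6, 13 (2 points).
  x = 9: rhs = 6, matching y values: 5, 14 (2 points).
  x = 10: rhs = 11, matching y values: 7, 12 (2 points).
  x = 11: rhs = 0, matching y values: 0 (1 points).
  x = 12: rhs = 17, matching y values: 6, 13 (2 points).
  x = 13: rhs = 11, matching y values: 7, 12 (2 points).
  x = 14: rhs = 7, matching y values: 8, 11 (2 points).
  x = 15: rhs = 11, matching y values: 7, 12 (2 points).
  x = 16: rhs = 10, matching y values: none (0 points).
  x = 17: rhs = 10, matching y values: none (0 points).
  x = 18: rhs = 17, matching y values: 6, 13 (2 points).
Total affine count: 27.
Full point count |E(F_19)| = 27 + 1 = 28.
Hasse bound: |28 − (19+1)| = |8| = 8 ≤ 2√19 ≈ 8.7178 ✓.


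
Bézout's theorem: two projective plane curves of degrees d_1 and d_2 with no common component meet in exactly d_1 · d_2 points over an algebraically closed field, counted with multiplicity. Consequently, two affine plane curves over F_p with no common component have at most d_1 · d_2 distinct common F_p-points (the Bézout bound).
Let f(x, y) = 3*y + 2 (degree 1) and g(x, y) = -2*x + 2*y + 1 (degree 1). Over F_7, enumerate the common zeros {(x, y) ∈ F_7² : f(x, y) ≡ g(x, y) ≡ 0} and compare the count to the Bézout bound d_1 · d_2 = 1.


Common zeros: {(1, 4)}; count = 1; Bézout bound = 1.

deg(f) = 1, deg(g) = 1, so Bézout bound = 1.
Scan x ∈ F_7. For each x, list the y ∈ F_7 with f(x, y) ≡ 0 and those with g(x, y) ≡ 0 (mod 7); the common zeros in that column are the intersection.
  x = 0: f ≡ 0 at y ∈ {4}; g ≡ 0 at y ∈ {3}; common: ∅.
  x = 1: f ≡ 0 at y ∈ {4}; g ≡ 0 at y ∈ {4}; common: {4}.
  x = 2: f ≡ 0 at y ∈ {4}; g ≡ 0 at y ∈ {5}; common: ∅.
  x = 3: f ≡ 0 at y ∈ {4}; g ≡ 0 at y ∈ {6}; common: ∅.
  x = 4: f ≡ 0 at y ∈ {4}; g ≡ 0 at y ∈ {0}; common: ∅.
  x = 5: f ≡ 0 at y ∈ {4}; g ≡ 0 at y ∈ {1}; common: ∅.
  x = 6: f ≡ 0 at y ∈ {4}; g ≡ 0 at y ∈ {2}; common: ∅.
Collecting: common zeros = {(1, 4)}, so the count is 1.
Comparison with the Bézout bound: 1 ≤ 1 = deg(f)·deg(g), as expected for curves with no common component (the bound is attained).


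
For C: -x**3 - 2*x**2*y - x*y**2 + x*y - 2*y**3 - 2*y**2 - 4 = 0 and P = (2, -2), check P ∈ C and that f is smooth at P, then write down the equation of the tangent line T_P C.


Tangent line at P: -2*x - 14*y - 24 = 0.

Step 1: f(2, -2) = 0, so P lies on C.
Step 2: partial derivatives
  f_x(x, y) = -3*x**2 - 4*x*y - y**2 + y, f_y(x, y) = -2*x**2 - 2*x*y + x - 6*y**2 - 4*y.
  f_x(P) = -2, f_y(P) = -14 (gradient nonzero, so P is smooth).
Step 3: tangent line at P: -2·(x − 2) + -14·(y − -2) = 0.
Expanding: -2*x - 14*y - 24 = 0.


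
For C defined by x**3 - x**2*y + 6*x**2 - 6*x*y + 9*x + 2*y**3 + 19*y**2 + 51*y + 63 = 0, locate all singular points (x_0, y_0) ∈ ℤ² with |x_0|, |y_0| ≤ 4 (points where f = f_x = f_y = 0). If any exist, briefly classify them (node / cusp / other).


Singular points: {(-3, -3)}; classification: cusp.

Compute partial derivatives:
  f_x = 3*x**2 - 2*x*y + 12*x - 6*y + 9.
  f_y = -x**2 - 6*x + 6*y**2 + 38*y + 51.
Scan x_0 ∈ {−4, ..., 4}. For each x_0, f_y(x_0, y) is a polynomial in y; find its integer roots y ∈ {−4, ..., 4}, then test f_x and f at those candidates.
  x = -4: f_y(-4, y) = 6*y**2 + 38*y + 59; no integer root y with |y| ≤ 4.
  x = -3: f_y(-3, y) = 6*y**2 + 38*y + 60; vanishes at y ∈ {-3}. (-3, -3): f_x = 0, f = 0 — SINGULAR.
  x = -2: f_y(-2, y) = 6*y**2 + 38*y + 59; no integer root y with |y| ≤ 4.
  x = -1: f_y(-1, y) = 6*y**2 + 38*y + 56; vanishes at y ∈ {-4}. (-1, -4): f_x = 16 ≠ 0.
  x = 0: f_y(0, y) = 6*y**2 + 38*y + 51; no integer root y with |y| ≤ 4.
  x = 1: f_y(1, y) = 6*y**2 + 38*y + 44; no integer root y with |y| ≤ 4.
  x = 2: f_y(2, y) = 6*y**2 + 38*y + 35; no integer root y with |y| ≤ 4.
  x = 3: f_y(3, y) = 6*y**2 + 38*y + 24; no integer root y with |y| ≤ 4.
  x = 4: f_y(4, y) = 6*y**2 + 38*y + 11; no integer root y with |y| ≤ 4.
Only singular point on the grid: (-3, -3).
Classify: substitute x = -3 + u, y = -3 + v and expand: f = u**3 - u**2*v + 2*v**3 + v**2.
No constant or linear terms (consistent with a singular point). Quadratic part: v**2. Cubic part: u**3 - u**2*v + 2*v**3.
The quadratic part v**2 is a perfect square, so there is a single (double) tangent line v = 0, i.e. y = -3. Restricting the cubic part to that line (v = 0) leaves u**3 ≠ 0, so f is not divisible by v and the branch is v² ≈ -u**3 to lowest order — this is a cusp.
Classification: cusp.


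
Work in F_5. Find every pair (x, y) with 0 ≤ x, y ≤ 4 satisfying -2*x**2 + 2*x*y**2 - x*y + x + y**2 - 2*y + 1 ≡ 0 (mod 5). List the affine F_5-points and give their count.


Affine F_5-points: {(0, 1), (1, 0), (1, 1), (2, 0)}; count = 4.

For each of the 25 pairs (x, y) ∈ F_5², evaluate f(x, y) mod 5. Record the zeros.
  x = 0: [0↦1, 1↦0, 2↦1, 3↦4, 4↦4]  zeros at y ∈ {1}
  x = 1: [0↦0, 1↦0, 2↦1, 3↦3, 4↦1]  zeros at y ∈ {0, 1}
  x = 2: [0↦0, 1↦1, 2↦2, 3↦3, 4↦4]  zeros at y ∈ {0}
  x = 3: [0↦1, 1↦3, 2↦4, 3↦4, 4↦3]  zeros at y ∈ ∅
  x = 4: [0↦3, 1↦1, 2↦2, 3↦1, 4↦3]  zeros at y ∈ ∅
Collecting zeros: affine points = {(0, 1), (1, 0), (1, 1), (2, 0)}.
Total count |C(F_5)_aff| = 4.


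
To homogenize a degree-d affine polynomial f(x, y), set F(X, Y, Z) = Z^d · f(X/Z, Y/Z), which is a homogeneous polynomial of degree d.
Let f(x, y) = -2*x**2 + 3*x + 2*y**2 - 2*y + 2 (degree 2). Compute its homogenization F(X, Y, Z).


F(X, Y, Z) = -2*X**2 + 3*X*Z + 2*Y**2 - 2*Y*Z + 2*Z**2

deg(f) = 2.
Substitute x = X/Z, y = Y/Z into f, then multiply by Z^2.
  monomial -2·x^2·y^0 ↦ -2·X^2·Y^0·Z^0.
  monomial 3·x^1·y^0 ↦ 3·X^1·Y^0·Z^1.
  monomial 2·x^0·y^2 ↦ 2·X^0·Y^2·Z^0.
  monomial -2·x^0·y^1 ↦ -2·X^0·Y^1·Z^1.
  monomial 2·x^0·y^0 ↦ 2·X^0·Y^0·Z^2.
Collecting: F(X, Y, Z) = -2*X**2 + 3*X*Z + 2*Y**2 - 2*Y*Z + 2*Z**2.


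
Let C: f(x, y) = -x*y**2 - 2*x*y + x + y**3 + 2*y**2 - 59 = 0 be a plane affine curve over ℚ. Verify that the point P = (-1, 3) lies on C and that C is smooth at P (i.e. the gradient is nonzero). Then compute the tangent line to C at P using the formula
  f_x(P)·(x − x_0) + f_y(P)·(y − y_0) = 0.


Tangent line at P: -14*x + 47*y - 155 = 0.

Step 1: f(-1, 3) = 0, so P lies on C.
Step 2: partial derivatives
  f_x(x, y) = -y**2 - 2*y + 1, f_y(x, y) = -2*x*y - 2*x + 3*y**2 + 4*y.
  f_x(P) = -14, f_y(P) = 47 (gradient nonzero, so P is smooth).
Step 3: tangent line at P: -14·(x − -1) + 47·(y − 3) = 0.
Expanding: -14*x + 47*y - 155 = 0.


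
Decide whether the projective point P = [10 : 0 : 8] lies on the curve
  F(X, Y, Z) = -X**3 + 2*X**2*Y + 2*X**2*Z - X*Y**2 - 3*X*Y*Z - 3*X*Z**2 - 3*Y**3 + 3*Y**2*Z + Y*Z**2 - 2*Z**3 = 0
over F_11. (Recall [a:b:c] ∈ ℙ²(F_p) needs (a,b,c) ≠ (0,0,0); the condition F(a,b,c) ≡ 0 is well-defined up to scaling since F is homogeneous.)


F(10,0,8) ≡ 10 (mod 11); P is NOT on the curve.

Evaluate F(10, 0, 8) term-by-term (mod 11).
  -X**3 ↦ -1·1000·1·1 = -1000
  2*X**2*Y ↦ 2·100·0·1 = 0
  2*X**2*Z ↦ 2·100·1·8 = 1600
  -X*Y**2 ↦ -1·10·0·1 = 0
  -3*X*Y*Z ↦ -3·10·0·8 = 0
  -3*X*Z**2 ↦ -3·10·1·64 = -1920
  -3*Y**3 ↦ -3·1·0·1 = 0
  3*Y**2*Z ↦ 3·1·0·8 = 0
  Y*Z**2 ↦ 1·1·0·64 = 0
  -2*Z**3 ↦ -2·1·1·512 = -1024
Sum: F(10, 0, 8) = (-1000) + (0) + (1600) + (0) + (0) + (-1920) + (0) + (0) + (0) + (-1024) = -2344.
Reducing mod 11: -2344 ≡ 10 (mod 11).
Since F(a, b, c) ≡ 10 ≠ 0 (mod 11), P does NOT lie on the curve.


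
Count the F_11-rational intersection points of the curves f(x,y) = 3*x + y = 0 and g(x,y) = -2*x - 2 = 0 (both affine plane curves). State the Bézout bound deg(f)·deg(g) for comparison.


Common zeros: {(10, 3)}; count = 1; Bézout bound = 1.

deg(f) = 1, deg(g) = 1, so Bézout bound = 1.
Scan x ∈ F_11. For each x, list the y ∈ F_11 with f(x, y) ≡ 0 and those with g(x, y) ≡ 0 (mod 11); the common zeros in that column are the intersection.
  x = 0: f ≡ 0 at y ∈ {0}; g ≡ 0 at y ∈ ∅; common: ∅.
  x = 1: f ≡ 0 at y ∈ {8}; g ≡ 0 at y ∈ ∅; common: ∅.
  x = 2: f ≡ 0 at y ∈ {5}; g ≡ 0 at y ∈ ∅; common: ∅.
  x = 3: f ≡ 0 at y ∈ {2}; g ≡ 0 at y ∈ ∅; common: ∅.
  x = 4: f ≡ 0 at y ∈ {10}; g ≡ 0 at y ∈ ∅; common: ∅.
  x = 5: f ≡ 0 at y ∈ {7}; g ≡ 0 at y ∈ ∅; common: ∅.
  x = 6: f ≡ 0 at y ∈ {4}; g ≡ 0 at y ∈ ∅; common: ∅.
  x = 7: f ≡ 0 at y ∈ {1}; g ≡ 0 at y ∈ ∅; common: ∅.
  x = 8: f ≡ 0 at y ∈ {9}; g ≡ 0 at y ∈ ∅; common: ∅.
  x = 9: f ≡ 0 at y ∈ {6}; g ≡ 0 at y ∈ ∅; common: ∅.
  x = 10: f ≡ 0 at y ∈ {3}; g ≡ 0 at y ∈ {0, 1, 2, 3, 4, 5, 6, 7, 8, 9, 10}; common: {3}.
Collecting: common zeros = {(10, 3)}, so the count is 1.
Comparison with the Bézout bound: 1 ≤ 1 = deg(f)·deg(g), as expected for curves with no common component (the bound is attained).


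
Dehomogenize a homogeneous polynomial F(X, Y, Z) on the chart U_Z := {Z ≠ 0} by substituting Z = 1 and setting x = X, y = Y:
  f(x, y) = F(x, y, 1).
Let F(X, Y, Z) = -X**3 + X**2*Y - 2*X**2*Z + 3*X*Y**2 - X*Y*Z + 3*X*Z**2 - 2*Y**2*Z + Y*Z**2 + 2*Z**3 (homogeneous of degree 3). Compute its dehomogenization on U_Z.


f(x, y) = -x**3 + x**2*y - 2*x**2 + 3*x*y**2 - x*y + 3*x - 2*y**2 + y + 2

On U_Z we set Z = 1. Each monomial c·X^i·Y^j·Z^k in F becomes c·x^i·y^j·1^k = c·x^i·y^j.
Substituting Z = 1: F(X, Y, 1) = -x**3 + x**2*y - 2*x**2 + 3*x*y**2 - x*y + 3*x - 2*y**2 + y + 2.
Note: deg(f) ≤ deg(F) = 3; strict inequality happens when F is divisible by Z (lost terms).


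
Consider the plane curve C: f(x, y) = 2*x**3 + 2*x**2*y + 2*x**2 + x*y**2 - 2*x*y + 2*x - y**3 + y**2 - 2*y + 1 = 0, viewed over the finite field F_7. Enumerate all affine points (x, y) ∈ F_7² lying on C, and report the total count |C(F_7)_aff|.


Affine F_7-points: {(0, 2), (1, 0), (2, 3), (2, 4), (3, 4), (4, 4), (5, 6), (6, 1)}; count = 8.

For each of the 49 pairs (x, y) ∈ F_7², evaluate f(x, y) mod 7. Record the zeros.
  x = 0: [0↦1, 1↦6, 2↦0, 3↦5, 4↦1, 5↦3, 6↦5]  zeros at y ∈ {2}
  x = 1: [0↦0, 1↦6, 2↦3, 3↦6, 4↦2, 5↦6, 6↦5]  zeros at y ∈ {0}
  x = 2: [0↦1, 1↦5, 2↦2, 3↦0, 4↦0, 5↦3, 6↦3]  zeros at y ∈ {3, 4}
  x = 3: [0↦2, 1↦1, 2↦2, 3↦6, 4↦0, 5↦6, 6↦4]  zeros at y ∈ {4}
  x = 4: [0↦1, 1↦6, 2↦1, 3↦1, 4↦0, 5↦6, 6↦6]  zeros at y ∈ {4}
  x = 5: [0↦3, 1↦4, 2↦4, 3↦4, 4↦5, 5↦1, 6↦0]  zeros at y ∈ {6}
  x = 6: [0↦6, 1↦0, 2↦2, 3↦6, 4↦6, 5↦3, 6↦5]  zeros at y ∈ {1}
Collecting zeros: affine points = {(0, 2), (1, 0), (2, 3), (2, 4), (3, 4), (4, 4), (5, 6), (6, 1)}.
Total count |C(F_7)_aff| = 8.


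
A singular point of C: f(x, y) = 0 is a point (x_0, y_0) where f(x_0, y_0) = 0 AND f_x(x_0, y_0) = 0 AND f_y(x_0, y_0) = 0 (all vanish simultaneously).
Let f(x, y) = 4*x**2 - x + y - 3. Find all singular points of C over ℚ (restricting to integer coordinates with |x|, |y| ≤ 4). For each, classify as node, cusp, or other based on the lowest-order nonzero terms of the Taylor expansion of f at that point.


No singular points in the scanned grid; C is smooth there.

Compute partial derivatives:
  f_x = 8*x - 1.
  f_y = 1.
f_y = 1 is a nonzero constant, so f_y never vanishes: no point (x, y) can satisfy f = f_x = f_y = 0. In particular no (x, y) ∈ {−4, ..., 4}² is singular; the curve is smooth.


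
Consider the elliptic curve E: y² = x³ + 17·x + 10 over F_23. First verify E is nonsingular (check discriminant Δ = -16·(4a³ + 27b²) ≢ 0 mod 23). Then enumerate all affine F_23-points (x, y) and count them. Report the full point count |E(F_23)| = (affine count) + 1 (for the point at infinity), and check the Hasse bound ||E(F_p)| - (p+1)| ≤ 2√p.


Affine points = {(2, 11), (2, 12), (4, 2), (4, 21), (5, 6), (5, 17), (6, 11), (6, 12), (7, 9), (7, 14), (9, 8), (9, 15), (13, 6), (13, 17), (14, 5), (14, 18), (15, 11), (15, 12), (16, 10), (16, 13), (19, 4), (19, 19), (20, 1), (20, 22)}; affine count = 24; |E(F_23)| = 25.

Discriminant check: Δ ∝ 4a³ + 27b² = 4·17³ + 27·10² = 4·4913 + 27·100 ≡ 19 (mod 23). Nonzero ⇒ E is nonsingular.
For each x ∈ F_23, compute rhs = x³ + 17·x + 10 mod 23, then count y ∈ F_23 with y² ≡ rhs.
  x = 0: rhs = 10, matching y values: none (0 points).
  x = 1: rhs = 5, matching y values: none (0 points).
  x = 2: rhs = 6, matching y values: 11, 12 (2 points).
  x = 3: rhs = 19, matching y values: none (0 points).
  x = 4: rhs = 4, matching y values: 2, 21 (2 points).
  x = 5: rhs = 13, matching y values: 6, 17 (2 points).
  x = 6: rhs = 6, matching y values: 11, 12 (2 points).
  x = 7: rhs = 12, matching y values: 9, 14 (2 points).
  x = 8: rhs = 14, matching y values: none (0 points).
  x = 9: rhs = 18, matching y values: 8, 15 (2 points).
  x = 10: rhs = 7, matching y values: none (0 points).
  x = 11: rhs = 10, matching y values: none (0 points).
  x = 12: rhs = 10, matching y values: none (0 points).
  x = 13: rhs = 13, matching y values: 6, 17 (2 points).
  x = 14: rhs = 2, matching y values: 5, 18 (2 points).
  x = 15: rhs = 6, matching y values: 11, 12 (2 points).
  x = 16: rhs = 8, matching y values: 10, 13 (2 points).
  x = 17: rhs = 14, matching y values: none (0 points).
  x = 18: rhs = 7, matching y values: none (0 points).
  x = 19: rhs = 16, matching y values: 4, 19 (2 points).
  x = 20: rhs = 1, matching y values: 1, 22 (2 points).
  x = 21: rhs = 14, matching y values: none (0 points).
  x = 22: rhs = 15, matching y values: none (0 points).
Total affine count: 24.
Full point count |E(F_23)| = 24 + 1 = 25.
Hasse bound: |25 − (23+1)| = |1| = 1 ≤ 2√23 ≈ 9.5917 ✓.
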